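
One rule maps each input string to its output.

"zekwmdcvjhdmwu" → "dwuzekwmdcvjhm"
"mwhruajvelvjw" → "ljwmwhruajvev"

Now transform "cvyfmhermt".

What's happening: move the last 3 characters to the front (rotate right by 3), then swap the first and last characters.
For "cvyfmhermt", step one produces "rmtcvyfmhe"; step two turns that into "emtcvyfmhr".

emtcvyfmhr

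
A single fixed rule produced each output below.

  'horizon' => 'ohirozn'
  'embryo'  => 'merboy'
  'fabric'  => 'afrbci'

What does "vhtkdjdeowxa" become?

hvktjdedwoax

The rule is to swap each adjacent pair of characters (1↔2, 3↔4, ...).
For "vhtkdjdeowxa" the result is "hvktjdedwoax".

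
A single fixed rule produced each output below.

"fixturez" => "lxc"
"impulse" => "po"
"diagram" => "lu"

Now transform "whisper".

ks

In each case the input is transformed by: shift every letter 3 places forward in the alphabet (wrapping around), then keep one character in every 3, starting at position 2 (positions 2nd, 5th, 8th, ...).
"whisper" → "ks".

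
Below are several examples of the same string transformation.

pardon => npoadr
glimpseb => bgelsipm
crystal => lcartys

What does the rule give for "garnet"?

Each output is the input with this applied: take characters alternately from the front and the back (1st, last, 2nd, 2nd-last, ...), then swap each adjacent pair of characters (1↔2, 3↔4, ...).
Applying both steps to "garnet": "gtaern", then "tgeanr".

tgeanr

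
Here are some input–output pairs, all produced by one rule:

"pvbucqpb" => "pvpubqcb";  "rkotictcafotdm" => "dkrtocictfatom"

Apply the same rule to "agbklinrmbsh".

sgakbilrnbmh

In each case the input is transformed by: swap each adjacent pair of characters (1↔2, 3↔4, ...), then move the last character to the front.
"agbklinrmbsh" → "gakbilrnbmhs" → "sgakbilrnbmh".
(Check on "pvbucqpb": → "vpubqcbp" → "pvpubqcb" ✓)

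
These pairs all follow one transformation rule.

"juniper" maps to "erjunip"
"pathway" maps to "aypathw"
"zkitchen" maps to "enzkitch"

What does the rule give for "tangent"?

In each case the input is transformed by: move the last 2 characters to the front (rotate right by 2).
On "tangent" that produces "nttange".

nttange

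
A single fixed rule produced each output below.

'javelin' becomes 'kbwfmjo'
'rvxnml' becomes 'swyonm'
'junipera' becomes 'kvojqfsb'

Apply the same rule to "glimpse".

hmjnqtf

The rule is to shift every letter 1 place forward in the alphabet (wrapping around).
So "glimpse" becomes "hmjnqtf".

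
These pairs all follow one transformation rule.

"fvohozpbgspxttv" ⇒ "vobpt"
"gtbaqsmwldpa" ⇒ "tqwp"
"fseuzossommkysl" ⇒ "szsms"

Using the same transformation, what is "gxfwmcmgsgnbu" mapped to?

xmgn

Looking at the pairs, the operation is to keep one character in every 3, starting at position 2 (positions 2nd, 5th, 8th, ...).
"gxfwmcmgsgnbu" → "xmgn".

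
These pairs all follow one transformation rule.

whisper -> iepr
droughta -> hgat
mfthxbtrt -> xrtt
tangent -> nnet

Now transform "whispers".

epsr

The transformation: swap each adjacent pair of characters (1↔2, 3↔4, ...), then keep only the last 4 characters.
"whispers" → "hwsiepsr" → "epsr".
(Check on "droughta": → "rduohgat" → "hgat" ✓)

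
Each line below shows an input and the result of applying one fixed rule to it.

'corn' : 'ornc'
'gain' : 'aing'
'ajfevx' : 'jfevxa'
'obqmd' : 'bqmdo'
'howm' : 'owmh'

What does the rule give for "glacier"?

The transformation: move the first character to the end.
On "glacier" that produces "lacierg".

lacierg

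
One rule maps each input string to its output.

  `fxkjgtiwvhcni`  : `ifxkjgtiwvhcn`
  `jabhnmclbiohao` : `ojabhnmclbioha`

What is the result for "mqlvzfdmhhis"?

Each output is the input with this applied: move the last character to the front.
On "mqlvzfdmhhis" that produces "smqlvzfdmhhi".

smqlvzfdmhhi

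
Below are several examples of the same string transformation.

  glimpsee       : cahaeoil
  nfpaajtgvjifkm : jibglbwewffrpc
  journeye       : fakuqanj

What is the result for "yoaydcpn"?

In each case the input is transformed by: shift every letter 4 places backward in the alphabet (wrapping around), then take characters alternately from the front and the back (1st, last, 2nd, 2nd-last, ...).
Starting from "yoaydcpn": after the first operation, "ukwuzylj"; after the second, "ujklwyuz".

ujklwyuz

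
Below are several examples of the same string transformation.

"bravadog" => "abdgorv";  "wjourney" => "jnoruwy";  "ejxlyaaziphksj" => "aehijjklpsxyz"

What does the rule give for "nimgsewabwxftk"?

In each case the input is transformed by: sort the characters into alphabetical order, then delete the first character.
Doing the same to "nimgsewabwxftk": "befgikmnstwwx".

befgikmnstwwx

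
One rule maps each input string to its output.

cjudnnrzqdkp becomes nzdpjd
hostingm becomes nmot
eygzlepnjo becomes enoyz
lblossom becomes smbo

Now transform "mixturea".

rait

In each case the input is transformed by: keep every other character starting from the second (positions 2nd, 4th, 6th, ...), then move the first 2 characters to the end (rotate left by 2).
For "mixturea", step one produces "itra"; step two turns that into "rait".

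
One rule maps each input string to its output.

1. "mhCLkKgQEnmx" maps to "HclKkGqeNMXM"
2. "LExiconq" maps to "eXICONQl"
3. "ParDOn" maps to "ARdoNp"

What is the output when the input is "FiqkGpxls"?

IQKgPXLSf

Each output is the input with this applied: flip the case of every letter, then move the first character to the end.
"FiqkGpxls" → "fIQKgPXLS" → "IQKgPXLSf".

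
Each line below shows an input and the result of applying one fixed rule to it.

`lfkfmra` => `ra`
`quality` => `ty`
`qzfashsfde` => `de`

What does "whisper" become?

er

The rule is to keep only the last 2 characters.
For "whisper" the result is "er".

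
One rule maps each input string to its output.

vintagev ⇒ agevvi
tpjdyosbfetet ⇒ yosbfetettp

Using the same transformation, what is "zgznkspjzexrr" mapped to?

kspjzexrrzg

The rule is to move the first 2 characters to the end (rotate left by 2), then delete the first 2 characters.
For "zgznkspjzexrr", step one produces "znkspjzexrrzg"; step two turns that into "kspjzexrrzg".
(Check on "tpjdyosbfetet": → "jdyosbfetettp" → "yosbfetettp" ✓)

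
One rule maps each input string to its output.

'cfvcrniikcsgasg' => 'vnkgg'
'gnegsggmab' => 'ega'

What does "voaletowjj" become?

The rule is to keep one character in every 3, starting at position 3 (positions 3rd, 6th, 9th, ...).
Doing the same to "voaletowjj": "atj".

atj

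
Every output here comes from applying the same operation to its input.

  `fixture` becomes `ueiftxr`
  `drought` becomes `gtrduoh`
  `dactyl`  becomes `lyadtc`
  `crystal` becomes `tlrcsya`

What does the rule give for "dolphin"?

hnodpli

The pattern: swap each adjacent pair of characters (1↔2, 3↔4, ...), then move the last 2 characters to the front (rotate right by 2).
Working it through for "dolphin": intermediate "odplihn", final "hnodpli".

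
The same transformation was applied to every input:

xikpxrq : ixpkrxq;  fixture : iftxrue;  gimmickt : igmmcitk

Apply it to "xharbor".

hxraobr

Rule — swap each adjacent pair of characters (1↔2, 3↔4, ...).
On "xharbor" that produces "hxraobr".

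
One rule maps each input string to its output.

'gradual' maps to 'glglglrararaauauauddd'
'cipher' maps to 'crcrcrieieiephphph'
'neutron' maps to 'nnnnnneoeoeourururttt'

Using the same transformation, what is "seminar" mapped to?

The rule is to repeat every character 3 times, then take characters alternately from the front and the back (1st, last, 2nd, 2nd-last, ...).
Starting from "seminar": after the first operation, "ssseeemmmiiinnnaaarrr"; after the second, "srsrsreaeaeamnmnmniii".

srsrsreaeaeamnmnmniii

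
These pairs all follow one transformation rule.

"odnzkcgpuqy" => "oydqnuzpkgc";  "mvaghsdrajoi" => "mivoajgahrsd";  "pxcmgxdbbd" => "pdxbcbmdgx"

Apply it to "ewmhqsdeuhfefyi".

Each output is the input with this applied: take characters alternately from the front and the back (1st, last, 2nd, 2nd-last, ...).
"ewmhqsdeuhfefyi" → "eiwymfheqfshdue".

eiwymfheqfshdue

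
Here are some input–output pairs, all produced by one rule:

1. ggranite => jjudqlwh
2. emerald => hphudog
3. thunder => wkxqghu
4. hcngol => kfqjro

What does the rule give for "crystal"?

The pattern: shift every letter 3 places forward in the alphabet (wrapping around).
"crystal" → "fubvwdo".

fubvwdo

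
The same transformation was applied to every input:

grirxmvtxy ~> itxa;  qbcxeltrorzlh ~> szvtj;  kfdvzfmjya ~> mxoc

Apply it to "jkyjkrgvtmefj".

lliol

Each output is the input with this applied: shift every letter 2 places forward in the alphabet (wrapping around), then keep one character in every 3, starting at position 1 (positions 1st, 4th, 7th, ...).
So "jkyjkrgvtmefj" becomes "lliol".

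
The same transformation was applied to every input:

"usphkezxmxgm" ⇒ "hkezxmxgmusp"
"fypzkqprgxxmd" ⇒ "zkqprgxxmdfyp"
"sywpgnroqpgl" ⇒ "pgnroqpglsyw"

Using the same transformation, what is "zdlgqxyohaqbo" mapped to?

What's happening: move the first 3 characters to the end (rotate left by 3).
For "zdlgqxyohaqbo" the result is "gqxyohaqbozdl".

gqxyohaqbozdl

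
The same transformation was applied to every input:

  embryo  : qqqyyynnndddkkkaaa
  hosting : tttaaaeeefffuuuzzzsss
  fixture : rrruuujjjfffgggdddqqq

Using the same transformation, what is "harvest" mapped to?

tttmmmdddhhhqqqeeefff

Looking at the pairs, the operation is to shift every letter 12 places forward in the alphabet (wrapping around), then repeat every character 3 times.
For "harvest", step one produces "tmdhqef"; step two turns that into "tttmmmdddhhhqqqeeefff".
(Check on "embryo": → "qyndka" → "qqqyyynnndddkkkaaa" ✓)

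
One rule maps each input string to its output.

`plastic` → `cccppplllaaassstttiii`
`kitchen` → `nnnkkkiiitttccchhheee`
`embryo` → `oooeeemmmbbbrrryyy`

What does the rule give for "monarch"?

hhhmmmooonnnaaarrrccc

The pattern: repeat every character 3 times, then move the last 3 characters to the front (rotate right by 3).
So "monarch" becomes "hhhmmmooonnnaaarrrccc".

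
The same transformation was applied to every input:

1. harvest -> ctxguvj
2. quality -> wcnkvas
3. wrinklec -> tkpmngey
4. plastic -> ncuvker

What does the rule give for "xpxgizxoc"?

The transformation: shift every letter 2 places forward in the alphabet (wrapping around), then move the first character to the end.
"xpxgizxoc" → "zrzikbzqe" → "rzikbzqez".

rzikbzqez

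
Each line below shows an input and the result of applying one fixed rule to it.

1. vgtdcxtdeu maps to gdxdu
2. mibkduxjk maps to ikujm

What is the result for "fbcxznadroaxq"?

bxndoxf

In each case the input is transformed by: move the first character to the end, then keep every other character starting from the first (positions 1st, 3rd, 5th, ...).
On "fbcxznadroaxq" that produces "bxndoxf".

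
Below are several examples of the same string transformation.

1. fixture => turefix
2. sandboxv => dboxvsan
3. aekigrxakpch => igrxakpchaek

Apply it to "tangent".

genttan

Looking at the pairs, the operation is to move the first 3 characters to the end (rotate left by 3).
For "tangent" the result is "genttan".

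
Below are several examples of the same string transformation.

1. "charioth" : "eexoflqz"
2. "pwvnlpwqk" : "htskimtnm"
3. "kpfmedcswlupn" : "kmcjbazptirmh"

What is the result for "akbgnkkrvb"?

yhydkhhosx

The transformation: shift every letter 3 places backward in the alphabet (wrapping around), then swap the first and last characters.
Starting from "akbgnkkrvb": after the first operation, "xhydkhhosy"; after the second, "yhydkhhosx".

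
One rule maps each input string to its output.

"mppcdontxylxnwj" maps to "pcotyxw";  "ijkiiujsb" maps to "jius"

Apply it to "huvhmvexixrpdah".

uhvxxpa

In each case the input is transformed by: keep every other character starting from the second (positions 2nd, 4th, 6th, ...).
"huvhmvexixrpdah" → "uhvxxpa".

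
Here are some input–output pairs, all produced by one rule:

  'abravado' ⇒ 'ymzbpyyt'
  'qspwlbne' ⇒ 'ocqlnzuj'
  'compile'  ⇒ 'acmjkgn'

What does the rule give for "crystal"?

ajpywrq

Rule — shift every letter 2 places backward in the alphabet (wrapping around), then take characters alternately from the front and the back (1st, last, 2nd, 2nd-last, ...).
Working it through for "crystal": intermediate "apwqryj", final "ajpywrq".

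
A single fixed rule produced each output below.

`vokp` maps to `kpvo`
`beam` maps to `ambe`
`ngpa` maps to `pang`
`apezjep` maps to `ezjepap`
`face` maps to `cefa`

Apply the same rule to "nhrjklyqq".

rjklyqqnh

Rule — move the first 2 characters to the end (rotate left by 2).
On "nhrjklyqq" that produces "rjklyqqnh".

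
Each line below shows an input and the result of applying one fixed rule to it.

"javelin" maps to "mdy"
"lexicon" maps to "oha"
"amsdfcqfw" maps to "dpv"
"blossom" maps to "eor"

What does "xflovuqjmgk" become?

aio

The rule is to shift every letter 3 places forward in the alphabet (wrapping around), then keep only the first 3 characters.
Starting from "xflovuqjmgk": after the first operation, "aioryxtmpjn"; after the second, "aio".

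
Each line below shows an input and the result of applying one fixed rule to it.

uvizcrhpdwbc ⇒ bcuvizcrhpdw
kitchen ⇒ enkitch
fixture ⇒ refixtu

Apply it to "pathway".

The pattern: move the last 2 characters to the front (rotate right by 2).
For "pathway" the result is "aypathw".

aypathw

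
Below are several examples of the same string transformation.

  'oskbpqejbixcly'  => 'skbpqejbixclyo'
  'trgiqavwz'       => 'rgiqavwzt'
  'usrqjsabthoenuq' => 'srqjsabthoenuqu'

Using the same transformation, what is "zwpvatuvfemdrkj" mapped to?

wpvatuvfemdrkjz

In each case the input is transformed by: move the first character to the end.
On "zwpvatuvfemdrkj" that produces "wpvatuvfemdrkjz".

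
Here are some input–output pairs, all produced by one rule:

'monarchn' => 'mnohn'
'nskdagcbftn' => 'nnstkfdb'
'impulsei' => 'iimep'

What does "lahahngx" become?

Each output is the input with this applied: take characters alternately from the front and the back (1st, last, 2nd, 2nd-last, ...), then delete the last 3 characters.
For "lahahngx", step one produces "lxaghnah"; step two turns that into "lxagh".

lxagh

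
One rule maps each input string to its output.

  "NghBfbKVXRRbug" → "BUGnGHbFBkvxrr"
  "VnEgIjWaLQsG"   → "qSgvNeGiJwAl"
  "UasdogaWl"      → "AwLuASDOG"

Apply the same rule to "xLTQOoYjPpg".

The rule is to flip the case of every letter, then move the last 3 characters to the front (rotate right by 3).
Working it through for "xLTQOoYjPpg": intermediate "XltqoOyJpPG", final "pPGXltqoOyJ".

pPGXltqoOyJ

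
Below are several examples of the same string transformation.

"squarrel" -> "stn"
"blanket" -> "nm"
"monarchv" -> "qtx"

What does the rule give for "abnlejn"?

dg

Looking at the pairs, the operation is to shift every letter 2 places forward in the alphabet (wrapping around), then keep one character in every 3, starting at position 2 (positions 2nd, 5th, 8th, ...).
Working it through for "abnlejn": intermediate "cdpnglp", final "dg".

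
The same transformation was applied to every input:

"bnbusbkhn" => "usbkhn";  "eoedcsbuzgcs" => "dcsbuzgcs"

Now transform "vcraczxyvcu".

The rule is to delete the first 3 characters.
Doing the same to "vcraczxyvcu": "aczxyvcu".

aczxyvcu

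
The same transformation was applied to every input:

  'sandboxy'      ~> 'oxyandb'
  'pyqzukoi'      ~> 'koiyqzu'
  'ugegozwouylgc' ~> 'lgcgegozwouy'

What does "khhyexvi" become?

In each case the input is transformed by: delete the first character, then move the last 3 characters to the front (rotate right by 3).
For "khhyexvi", step one produces "hhyexvi"; step two turns that into "xvihhye".

xvihhye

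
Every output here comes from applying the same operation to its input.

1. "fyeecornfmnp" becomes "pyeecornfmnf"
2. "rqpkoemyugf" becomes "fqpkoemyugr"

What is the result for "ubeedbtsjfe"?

ebeedbtsjfu

What's happening: swap the first and last characters.
"ubeedbtsjfe" → "ebeedbtsjfu".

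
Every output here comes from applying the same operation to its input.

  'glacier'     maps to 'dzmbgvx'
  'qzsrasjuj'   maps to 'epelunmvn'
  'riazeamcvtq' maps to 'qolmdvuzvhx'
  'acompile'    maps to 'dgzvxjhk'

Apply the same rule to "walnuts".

What's happening: move the last 3 characters to the front (rotate right by 3), then shift every letter 5 places backward in the alphabet (wrapping around).
Starting from "walnuts": after the first operation, "utswaln"; after the second, "ponrvgi".

ponrvgi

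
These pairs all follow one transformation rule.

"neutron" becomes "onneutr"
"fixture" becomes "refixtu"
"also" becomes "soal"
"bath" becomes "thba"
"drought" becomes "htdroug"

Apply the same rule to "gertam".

Rule — move the last 2 characters to the front (rotate right by 2).
For "gertam" the result is "amgert".

amgert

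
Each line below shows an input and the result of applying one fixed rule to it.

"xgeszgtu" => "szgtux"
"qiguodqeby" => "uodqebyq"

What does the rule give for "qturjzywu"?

rjzywuq

Each output is the input with this applied: move the first character to the end, then delete the first 2 characters.
Starting from "qturjzywu": after the first operation, "turjzywuq"; after the second, "rjzywuq".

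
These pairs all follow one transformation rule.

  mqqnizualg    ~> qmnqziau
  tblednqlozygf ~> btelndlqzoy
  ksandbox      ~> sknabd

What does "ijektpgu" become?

jikept

Rule — delete the last 2 characters, then swap each adjacent pair of characters (1↔2, 3↔4, ...).
Starting from "ijektpgu": after the first operation, "ijektp"; after the second, "jikept".
(Check on "mqqnizualg": → "mqqnizua" → "qmnqziau" ✓)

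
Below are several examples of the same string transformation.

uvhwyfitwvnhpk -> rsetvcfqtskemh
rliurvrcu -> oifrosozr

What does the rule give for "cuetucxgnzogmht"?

zrbqrzudkwldjeq

Rule — shift every letter 3 places backward in the alphabet (wrapping around).
For "cuetucxgnzogmht" the result is "zrbqrzudkwldjeq".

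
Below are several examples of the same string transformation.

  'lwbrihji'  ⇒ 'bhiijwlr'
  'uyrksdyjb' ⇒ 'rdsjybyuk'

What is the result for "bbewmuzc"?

eumczbbw

In each case the input is transformed by: swap each adjacent pair of characters (1↔2, 3↔4, ...), then move the first 3 characters to the end (rotate left by 3).
Working it through for "bbewmuzc": intermediate "bbweumcz", final "eumczbbw".
(Check on "lwbrihji": → "wlrbhiij" → "bhiijwlr" ✓)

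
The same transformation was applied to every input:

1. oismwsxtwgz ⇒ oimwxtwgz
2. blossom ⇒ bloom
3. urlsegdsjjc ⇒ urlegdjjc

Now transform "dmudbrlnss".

In each case the input is transformed by: remove every "s".
"dmudbrlnss" → "dmudbrln".

dmudbrln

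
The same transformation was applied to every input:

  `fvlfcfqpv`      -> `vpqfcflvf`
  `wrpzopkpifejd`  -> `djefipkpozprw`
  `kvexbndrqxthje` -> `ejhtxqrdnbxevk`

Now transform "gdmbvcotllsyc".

What's happening: reverse the string.
For "gdmbvcotllsyc" the result is "cyslltocvbmdg".

cyslltocvbmdg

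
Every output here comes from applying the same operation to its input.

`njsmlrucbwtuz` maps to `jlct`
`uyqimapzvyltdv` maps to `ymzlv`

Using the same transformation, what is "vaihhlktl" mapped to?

aht

The rule is to keep one character in every 3, starting at position 2 (positions 2nd, 5th, 8th, ...).
On "vaihhlktl" that produces "aht".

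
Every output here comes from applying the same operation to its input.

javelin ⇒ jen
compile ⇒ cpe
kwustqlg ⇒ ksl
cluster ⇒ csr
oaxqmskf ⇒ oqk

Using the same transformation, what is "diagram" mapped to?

What's happening: keep one character in every 3, starting at position 1 (positions 1st, 4th, 7th, ...).
"diagram" → "dgm".

dgm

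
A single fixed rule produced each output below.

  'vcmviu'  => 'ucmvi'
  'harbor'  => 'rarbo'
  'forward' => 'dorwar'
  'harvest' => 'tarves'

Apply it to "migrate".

eigrat

What's happening: swap the first and last characters, then delete the last character.
On "migrate": the first step gives "eigratm", and the second then gives "eigrat".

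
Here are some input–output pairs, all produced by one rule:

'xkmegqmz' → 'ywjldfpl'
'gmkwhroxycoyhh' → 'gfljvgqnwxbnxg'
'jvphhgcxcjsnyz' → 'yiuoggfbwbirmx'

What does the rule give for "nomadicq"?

The transformation: shift every letter 1 place backward in the alphabet (wrapping around), then move the last character to the front.
Working it through for "nomadicq": intermediate "mnlzchbp", final "pmnlzchb".
(Check on "xkmegqmz": → "wjldfply" → "ywjldfpl" ✓)

pmnlzchb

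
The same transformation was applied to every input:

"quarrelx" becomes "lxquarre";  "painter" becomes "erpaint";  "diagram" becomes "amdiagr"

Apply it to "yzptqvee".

The transformation: move the last 2 characters to the front (rotate right by 2).
Doing the same to "yzptqvee": "eeyzptqv".

eeyzptqv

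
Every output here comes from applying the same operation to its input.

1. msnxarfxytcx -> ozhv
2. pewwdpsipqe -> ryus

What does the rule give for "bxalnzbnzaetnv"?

The transformation: keep one character in every 3, starting at position 1 (positions 1st, 4th, 7th, ...), then shift every letter 2 places forward in the alphabet (wrapping around).
For "bxalnzbnzaetnv", step one produces "blban"; step two turns that into "dndcp".
(Check on "pewwdpsipqe": → "pwsq" → "ryus" ✓)

dndcp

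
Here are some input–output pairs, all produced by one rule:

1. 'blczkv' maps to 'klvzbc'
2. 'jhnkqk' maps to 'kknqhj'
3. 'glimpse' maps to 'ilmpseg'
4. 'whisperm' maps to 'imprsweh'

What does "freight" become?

Looking at the pairs, the operation is to sort the characters into alphabetical order, then move the first 2 characters to the end (rotate left by 2).
On "freight": the first step gives "efghirt", and the second then gives "ghirtef".

ghirtef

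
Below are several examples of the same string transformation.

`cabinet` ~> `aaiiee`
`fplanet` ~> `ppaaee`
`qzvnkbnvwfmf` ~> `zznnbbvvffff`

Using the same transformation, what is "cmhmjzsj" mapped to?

mmmmzzjj

Looking at the pairs, the operation is to keep every other character starting from the second (positions 2nd, 4th, 6th, ...), then double every character.
Starting from "cmhmjzsj": after the first operation, "mmzj"; after the second, "mmmmzzjj".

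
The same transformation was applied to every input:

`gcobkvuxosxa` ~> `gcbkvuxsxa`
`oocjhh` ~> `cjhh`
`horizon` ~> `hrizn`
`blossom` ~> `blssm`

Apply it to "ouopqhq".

upqhq

The pattern: remove every "o".
For "ouopqhq" the result is "upqhq".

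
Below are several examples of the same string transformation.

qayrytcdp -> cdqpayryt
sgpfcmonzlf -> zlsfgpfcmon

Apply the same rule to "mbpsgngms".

gmmsbpsgn

The transformation: swap the first and last characters, then move the last 3 characters to the front (rotate right by 3).
On "mbpsgngms": the first step gives "sbpsgngmm", and the second then gives "gmmsbpsgn".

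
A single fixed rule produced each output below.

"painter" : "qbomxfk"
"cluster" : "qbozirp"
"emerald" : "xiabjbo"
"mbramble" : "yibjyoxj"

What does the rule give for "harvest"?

bpqexos

In each case the input is transformed by: move the last 3 characters to the front (rotate right by 3), then shift every letter 3 places backward in the alphabet (wrapping around).
So "harvest" becomes "bpqexos".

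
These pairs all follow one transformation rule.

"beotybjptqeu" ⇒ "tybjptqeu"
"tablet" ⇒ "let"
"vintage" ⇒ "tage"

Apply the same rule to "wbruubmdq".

uubmdq

Rule — delete the first 3 characters.
For "wbruubmdq" the result is "uubmdq".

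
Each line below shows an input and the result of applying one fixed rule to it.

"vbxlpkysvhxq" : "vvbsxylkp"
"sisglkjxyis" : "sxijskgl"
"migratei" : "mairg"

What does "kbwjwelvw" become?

kebwwj

Rule — delete the last 3 characters, then take characters alternately from the front and the back (1st, last, 2nd, 2nd-last, ...).
For "kbwjwelvw", step one produces "kbwjwe"; step two turns that into "kebwwj".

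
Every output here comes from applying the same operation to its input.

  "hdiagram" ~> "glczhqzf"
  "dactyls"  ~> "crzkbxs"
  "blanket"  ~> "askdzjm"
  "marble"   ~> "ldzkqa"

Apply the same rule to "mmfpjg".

lflieo

What's happening: take characters alternately from the front and the back (1st, last, 2nd, 2nd-last, ...), then shift every letter 1 place backward in the alphabet (wrapping around).
"mmfpjg" → "mgmjfp" → "lflieo".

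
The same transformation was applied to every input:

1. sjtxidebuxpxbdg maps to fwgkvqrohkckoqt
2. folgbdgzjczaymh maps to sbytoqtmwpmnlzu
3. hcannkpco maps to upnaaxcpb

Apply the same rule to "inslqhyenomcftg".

What's happening: shift every letter 13 places forward in the alphabet (wrapping around) — i.e. ROT13.
"inslqhyenomcftg" → "vafydulrabzpsgt".

vafydulrabzpsgt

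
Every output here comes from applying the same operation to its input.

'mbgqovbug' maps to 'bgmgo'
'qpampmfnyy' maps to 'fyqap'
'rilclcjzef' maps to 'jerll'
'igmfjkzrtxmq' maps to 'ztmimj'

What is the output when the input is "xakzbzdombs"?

dmsxkb

The pattern: keep every other character starting from the first (positions 1st, 3rd, 5th, ...), then move the first 3 characters to the end (rotate left by 3).
"xakzbzdombs" → "xkbdms" → "dmsxkb".
(Check on "mbgqovbug": → "mgobg" → "bgmgo" ✓)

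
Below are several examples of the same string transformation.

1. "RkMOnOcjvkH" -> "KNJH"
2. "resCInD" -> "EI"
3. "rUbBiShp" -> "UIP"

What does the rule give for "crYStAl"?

RT

In each case the input is transformed by: keep one character in every 3, starting at position 2 (positions 2nd, 5th, 8th, ...), then convert every letter to uppercase.
Applying both steps to "crYStAl": "rt", then "RT".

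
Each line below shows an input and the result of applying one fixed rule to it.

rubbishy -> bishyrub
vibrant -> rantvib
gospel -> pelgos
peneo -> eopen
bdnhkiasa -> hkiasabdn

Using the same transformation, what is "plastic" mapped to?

The pattern: move the first 3 characters to the end (rotate left by 3).
"plastic" → "sticpla".

sticpla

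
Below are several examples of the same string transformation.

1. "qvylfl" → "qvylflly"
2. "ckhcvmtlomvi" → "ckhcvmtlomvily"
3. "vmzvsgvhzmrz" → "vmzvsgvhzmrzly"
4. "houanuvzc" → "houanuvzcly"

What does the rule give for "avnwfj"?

Rule — append "ly".
So "avnwfj" becomes "avnwfjly".

avnwfjly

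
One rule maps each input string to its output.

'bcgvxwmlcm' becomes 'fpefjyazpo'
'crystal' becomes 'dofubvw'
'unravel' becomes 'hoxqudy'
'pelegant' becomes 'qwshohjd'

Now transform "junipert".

The pattern: shift every letter 3 places forward in the alphabet (wrapping around), then move the last 2 characters to the front (rotate right by 2).
"junipert" → "mxqlshuw" → "uwmxqlsh".

uwmxqlsh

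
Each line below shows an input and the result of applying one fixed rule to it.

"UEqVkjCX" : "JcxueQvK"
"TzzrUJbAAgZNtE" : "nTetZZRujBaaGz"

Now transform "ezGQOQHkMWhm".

The rule is to move the last 3 characters to the front (rotate right by 3), then flip the case of every letter.
On "ezGQOQHkMWhm": the first step gives "WhmezGQOQHkM", and the second then gives "wHMEZgqoqhKm".

wHMEZgqoqhKm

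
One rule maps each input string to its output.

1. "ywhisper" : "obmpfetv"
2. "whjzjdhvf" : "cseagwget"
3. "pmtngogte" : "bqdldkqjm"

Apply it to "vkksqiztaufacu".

rzxcrxqwfnphhs

What's happening: reverse the string, then shift every letter 3 places backward in the alphabet (wrapping around).
On "vkksqiztaufacu": the first step gives "ucafuatziqskkv", and the second then gives "rzxcrxqwfnphhs".
(Check on "pmtngogte": → "etgogntmp" → "bqdldkqjm" ✓)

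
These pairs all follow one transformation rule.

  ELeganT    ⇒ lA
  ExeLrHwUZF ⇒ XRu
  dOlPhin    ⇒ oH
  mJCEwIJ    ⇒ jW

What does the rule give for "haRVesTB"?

The rule is to keep one character in every 3, starting at position 2 (positions 2nd, 5th, 8th, ...), then flip the case of every letter.
"haRVesTB" → "aeB" → "AEb".

AEb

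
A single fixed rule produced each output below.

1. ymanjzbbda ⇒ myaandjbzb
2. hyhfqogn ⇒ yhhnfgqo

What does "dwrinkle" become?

Rule — move the first character to the end, then take characters alternately from the front and the back (1st, last, 2nd, 2nd-last, ...).
"dwrinkle" → "wrinkled" → "wdreilnk".

wdreilnk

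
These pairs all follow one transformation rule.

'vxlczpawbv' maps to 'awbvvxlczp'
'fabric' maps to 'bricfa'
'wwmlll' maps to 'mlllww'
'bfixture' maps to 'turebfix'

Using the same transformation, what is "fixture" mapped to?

turefix

Looking at the pairs, the operation is to move the last 3 characters to the front (rotate right by 3), then move the last character to the front.
Starting from "fixture": after the first operation, "urefixt"; after the second, "turefix".
(Check on "vxlczpawbv": → "wbvvxlczpa" → "awbvvxlczp" ✓)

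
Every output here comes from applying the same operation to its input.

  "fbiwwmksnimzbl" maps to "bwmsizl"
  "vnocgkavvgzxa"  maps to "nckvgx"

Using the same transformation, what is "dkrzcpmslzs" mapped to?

kzpsz

In each case the input is transformed by: keep every other character starting from the second (positions 2nd, 4th, 6th, ...).
On "dkrzcpmslzs" that produces "kzpsz".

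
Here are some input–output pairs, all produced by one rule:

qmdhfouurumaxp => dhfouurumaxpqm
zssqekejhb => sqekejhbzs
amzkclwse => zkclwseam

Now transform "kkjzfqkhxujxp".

jzfqkhxujxpkk

The pattern: move the first 2 characters to the end (rotate left by 2).
On "kkjzfqkhxujxp" that produces "jzfqkhxujxpkk".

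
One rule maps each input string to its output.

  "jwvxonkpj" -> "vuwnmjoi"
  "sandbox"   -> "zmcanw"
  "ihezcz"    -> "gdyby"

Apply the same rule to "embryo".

laqxn

The pattern: delete the first character, then shift every letter 1 place backward in the alphabet (wrapping around).
Applying both steps to "embryo": "mbryo", then "laqxn".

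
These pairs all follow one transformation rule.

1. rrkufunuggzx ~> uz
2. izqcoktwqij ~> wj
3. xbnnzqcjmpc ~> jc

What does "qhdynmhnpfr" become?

The transformation: keep one character in every 3, starting at position 2 (positions 2nd, 5th, 8th, ...), then delete the first 2 characters.
Starting from "qhdynmhnpfr": after the first operation, "hnnr"; after the second, "nr".

nr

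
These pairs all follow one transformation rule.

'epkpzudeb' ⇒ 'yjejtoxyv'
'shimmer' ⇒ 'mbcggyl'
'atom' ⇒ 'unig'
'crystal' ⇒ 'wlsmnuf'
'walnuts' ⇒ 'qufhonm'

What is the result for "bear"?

Rule — shift every letter 6 places backward in the alphabet (wrapping around).
Doing the same to "bear": "vyul".

vyul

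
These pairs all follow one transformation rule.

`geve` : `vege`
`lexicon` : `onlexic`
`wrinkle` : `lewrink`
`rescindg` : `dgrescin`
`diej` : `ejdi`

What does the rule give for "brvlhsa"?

sabrvlh

Rule — move the last 2 characters to the front (rotate right by 2).
So "brvlhsa" becomes "sabrvlh".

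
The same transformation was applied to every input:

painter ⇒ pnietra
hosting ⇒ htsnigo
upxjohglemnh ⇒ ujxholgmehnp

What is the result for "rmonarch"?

rnorahcm

What's happening: swap each adjacent pair of characters (1↔2, 3↔4, ...), then move the first character to the end.
Applying both steps to "rmonarch": "mrnorahc", then "rnorahcm".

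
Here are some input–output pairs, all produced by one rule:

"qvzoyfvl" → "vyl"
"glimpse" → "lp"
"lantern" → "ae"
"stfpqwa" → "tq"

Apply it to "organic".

rn

Each output is the input with this applied: keep one character in every 3, starting at position 2 (positions 2nd, 5th, 8th, ...).
Applying that to "organic" gives "rn".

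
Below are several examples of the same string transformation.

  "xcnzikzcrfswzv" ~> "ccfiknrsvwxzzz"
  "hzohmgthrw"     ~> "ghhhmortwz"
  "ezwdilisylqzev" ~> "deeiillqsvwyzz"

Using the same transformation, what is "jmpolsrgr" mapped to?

gjlmoprrs

The pattern: sort the characters into alphabetical order.
For "jmpolsrgr" the result is "gjlmoprrs".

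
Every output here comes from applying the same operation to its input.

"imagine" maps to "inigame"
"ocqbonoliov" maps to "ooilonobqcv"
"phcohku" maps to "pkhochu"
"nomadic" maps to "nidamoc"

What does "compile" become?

The pattern: reverse the string, then swap the first and last characters.
For "compile" the result is "clipmoe".
(Check on "phcohku": → "ukhochp" → "pkhochu" ✓)

clipmoe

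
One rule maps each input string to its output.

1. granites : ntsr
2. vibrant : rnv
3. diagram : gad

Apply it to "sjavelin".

In each case the input is transformed by: move the first 2 characters to the end (rotate left by 2), then keep every other character starting from the second (positions 2nd, 4th, 6th, ...).
Working it through for "sjavelin": intermediate "avelinsj", final "vlnj".

vlnj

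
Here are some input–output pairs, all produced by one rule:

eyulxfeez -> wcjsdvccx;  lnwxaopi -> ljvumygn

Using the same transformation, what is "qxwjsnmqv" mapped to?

vohulqokt

Rule — shift every letter 2 places backward in the alphabet (wrapping around), then swap each adjacent pair of characters (1↔2, 3↔4, ...).
On "qxwjsnmqv" that produces "vohulqokt".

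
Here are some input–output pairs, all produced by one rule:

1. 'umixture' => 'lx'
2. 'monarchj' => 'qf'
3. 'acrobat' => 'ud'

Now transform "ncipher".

Each output is the input with this applied: keep one character in every 3, starting at position 3 (positions 3rd, 6th, 9th, ...), then shift every letter 3 places forward in the alphabet (wrapping around).
"ncipher" → "ie" → "lh".

lh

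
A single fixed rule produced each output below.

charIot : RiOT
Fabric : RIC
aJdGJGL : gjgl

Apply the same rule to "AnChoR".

HOr

What's happening: flip the case of every letter, then delete the first 3 characters.
"AnChoR" → "aNcHOr" → "HOr".
(Check on "charIot": → "CHARiOT" → "RiOT" ✓)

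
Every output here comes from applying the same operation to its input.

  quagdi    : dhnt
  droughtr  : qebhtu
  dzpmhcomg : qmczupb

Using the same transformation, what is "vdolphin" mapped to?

iqbycu

The rule is to shift every letter 13 places forward in the alphabet (wrapping around) — i.e. ROT13, then delete the last 2 characters.
For "vdolphin", step one produces "iqbycuva"; step two turns that into "iqbycu".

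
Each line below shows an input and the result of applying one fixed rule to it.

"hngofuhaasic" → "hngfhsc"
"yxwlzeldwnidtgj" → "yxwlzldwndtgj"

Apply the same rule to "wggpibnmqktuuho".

In each case the input is transformed by: remove every vowel.
Doing the same to "wggpibnmqktuuho": "wggpbnmqkth".

wggpbnmqkth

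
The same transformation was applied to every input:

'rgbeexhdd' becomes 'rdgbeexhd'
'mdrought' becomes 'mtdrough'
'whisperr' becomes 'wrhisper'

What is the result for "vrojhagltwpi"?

virojhagltwp

The transformation: swap the first and last characters, then move the last character to the front.
"vrojhagltwpi" → "irojhagltwpv" → "virojhagltwp".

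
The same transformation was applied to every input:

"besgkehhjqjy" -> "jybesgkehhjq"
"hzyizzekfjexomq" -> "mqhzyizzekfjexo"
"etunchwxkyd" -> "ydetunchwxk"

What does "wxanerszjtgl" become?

What's happening: move the last 2 characters to the front (rotate right by 2).
For "wxanerszjtgl" the result is "glwxanerszjt".

glwxanerszjt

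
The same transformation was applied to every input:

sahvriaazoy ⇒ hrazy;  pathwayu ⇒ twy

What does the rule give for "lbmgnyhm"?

Looking at the pairs, the operation is to delete the first character, then keep every other character starting from the second (positions 2nd, 4th, 6th, ...).
Starting from "lbmgnyhm": after the first operation, "bmgnyhm"; after the second, "mnh".

mnh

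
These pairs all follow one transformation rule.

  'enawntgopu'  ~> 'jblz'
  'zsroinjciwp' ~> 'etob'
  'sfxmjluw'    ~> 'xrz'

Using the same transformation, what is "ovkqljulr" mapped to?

tvz

In each case the input is transformed by: keep one character in every 3, starting at position 1 (positions 1st, 4th, 7th, ...), then shift every letter 5 places forward in the alphabet (wrapping around).
Starting from "ovkqljulr": after the first operation, "oqu"; after the second, "tvz".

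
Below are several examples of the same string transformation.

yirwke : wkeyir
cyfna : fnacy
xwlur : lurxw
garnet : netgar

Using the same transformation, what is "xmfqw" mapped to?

Rule — move the last 3 characters to the front (rotate right by 3).
"xmfqw" → "fqwxm".

fqwxm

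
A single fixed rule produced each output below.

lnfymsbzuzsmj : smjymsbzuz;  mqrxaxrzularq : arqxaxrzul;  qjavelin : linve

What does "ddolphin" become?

hinlp

The rule is to delete the first 3 characters, then move the last 3 characters to the front (rotate right by 3).
Starting from "ddolphin": after the first operation, "lphin"; after the second, "hinlp".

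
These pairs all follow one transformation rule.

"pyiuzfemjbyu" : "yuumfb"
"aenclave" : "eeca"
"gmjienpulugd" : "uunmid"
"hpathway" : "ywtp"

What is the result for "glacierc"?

lecc

What's happening: keep every other character starting from the second (positions 2nd, 4th, 6th, ...), then sort the characters into reverse alphabetical order.
On "glacierc": the first step gives "lcec", and the second then gives "lecc".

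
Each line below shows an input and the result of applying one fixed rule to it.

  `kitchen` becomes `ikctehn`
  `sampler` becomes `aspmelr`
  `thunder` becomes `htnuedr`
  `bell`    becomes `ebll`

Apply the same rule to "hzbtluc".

Rule — swap each adjacent pair of characters (1↔2, 3↔4, ...).
For "hzbtluc" the result is "zhtbulc".

zhtbulc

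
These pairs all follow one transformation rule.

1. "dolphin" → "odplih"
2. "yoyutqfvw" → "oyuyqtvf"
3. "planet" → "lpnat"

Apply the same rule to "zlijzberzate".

The rule is to swap each adjacent pair of characters (1↔2, 3↔4, ...), then delete the last character.
Starting from "zlijzberzate": after the first operation, "lzjibzreazet"; after the second, "lzjibzreaze".
(Check on "dolphin": → "odplihn" → "odplih" ✓)

lzjibzreaze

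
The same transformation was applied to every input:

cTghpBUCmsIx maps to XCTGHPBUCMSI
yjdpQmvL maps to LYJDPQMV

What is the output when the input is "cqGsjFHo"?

The transformation: move the last character to the front, then convert every letter to uppercase.
"cqGsjFHo" → "OCQGSJFH".

OCQGSJFH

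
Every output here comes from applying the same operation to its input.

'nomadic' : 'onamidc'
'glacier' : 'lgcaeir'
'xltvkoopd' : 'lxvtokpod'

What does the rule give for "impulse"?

Rule — swap each adjacent pair of characters (1↔2, 3↔4, ...).
"impulse" → "miupsle".

miupsle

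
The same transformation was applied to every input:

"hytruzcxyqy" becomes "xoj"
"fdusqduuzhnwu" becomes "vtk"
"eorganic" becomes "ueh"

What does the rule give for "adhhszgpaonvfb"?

qtx

The pattern: shift every letter 10 places backward in the alphabet (wrapping around), then keep only the first 3 characters.
Applying that to "adhhszgpaonvfb" gives "qtx".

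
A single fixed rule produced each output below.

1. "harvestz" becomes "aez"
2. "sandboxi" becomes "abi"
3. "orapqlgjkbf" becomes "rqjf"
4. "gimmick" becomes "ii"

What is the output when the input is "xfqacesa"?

The rule is to keep one character in every 3, starting at position 2 (positions 2nd, 5th, 8th, ...).
So "xfqacesa" becomes "fca".

fca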